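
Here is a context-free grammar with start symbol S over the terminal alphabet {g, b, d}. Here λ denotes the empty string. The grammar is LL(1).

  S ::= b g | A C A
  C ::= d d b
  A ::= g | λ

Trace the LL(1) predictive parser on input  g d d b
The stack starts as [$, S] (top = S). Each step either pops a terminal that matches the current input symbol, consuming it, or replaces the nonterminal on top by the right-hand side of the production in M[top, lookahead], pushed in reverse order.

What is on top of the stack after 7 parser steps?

     Stack      Input      Action
  1  $ S        g d d b $  expand S ::= A C A
  2  $ A C A    g d d b $  expand A ::= g
  3  $ A C g    g d d b $  match g
  4  $ A C      d d b $    expand C ::= d d b
  5  $ A b d d  d d b $    match d
  6  $ A b d    d b $      match d
  7  $ A b      b $        match b
Stack after step 7: $ A (top = A).

A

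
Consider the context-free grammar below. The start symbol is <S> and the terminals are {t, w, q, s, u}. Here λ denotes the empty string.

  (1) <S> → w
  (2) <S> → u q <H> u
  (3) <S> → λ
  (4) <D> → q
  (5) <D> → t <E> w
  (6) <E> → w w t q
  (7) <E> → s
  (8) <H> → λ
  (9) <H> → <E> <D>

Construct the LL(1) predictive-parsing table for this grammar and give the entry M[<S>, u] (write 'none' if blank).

FIRST(<S>): from <S>→w we get {w}; from <S>→u q <H> u we get {u}; from <S>→λ we get {λ}. So FIRST(<S>) = {λ, u, w}.
FIRST(<D>): from <D>→q we get {q}; from <D>→t <E> w we get {t}. So FIRST(<D>) = {q, t}.
FIRST(<E>): from <E>→w w t q we get {w}; from <E>→s we get {s}. So FIRST(<E>) = {s, w}.
FIRST(<H>): from <H>→λ we get {λ}; from <H>→<E> <D> we get {s, w}. So FIRST(<H>) = {λ, s, w}.
FOLLOW(<S>) includes $ since <S> is the start symbol.
FOLLOW(<S>): <S> appears on no right-hand side. Thus FOLLOW(<S>) = {$}.
For <S> → w: FIRST(w) = {w}, so it goes in M[<S>, t] for t ∈ {w}.
For <S> → u q <H> u: FIRST(u q <H> u) = {u}, so it goes in M[<S>, t] for t ∈ {u}.
For <S> → λ: FIRST(λ) = {λ}, so it goes in M[<S>, t] for t ∈ {}; since λ ∈ FIRST, also for every t ∈ FOLLOW(<S>) = {$}.

<S> → u q <H> u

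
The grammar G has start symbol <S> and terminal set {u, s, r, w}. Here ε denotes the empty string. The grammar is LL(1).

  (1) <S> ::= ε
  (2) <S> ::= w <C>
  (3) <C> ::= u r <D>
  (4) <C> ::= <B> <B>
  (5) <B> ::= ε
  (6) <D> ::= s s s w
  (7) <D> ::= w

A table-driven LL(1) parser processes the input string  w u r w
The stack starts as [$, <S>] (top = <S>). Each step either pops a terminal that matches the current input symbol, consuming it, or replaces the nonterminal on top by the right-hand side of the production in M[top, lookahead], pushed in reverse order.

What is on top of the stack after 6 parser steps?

     Stack      Input      Action
  1  $ <S>      w u r w $  expand <S> ::= w <C>
  2  $ <C> w    w u r w $  match w
  3  $ <C>      u r w $    expand <C> ::= u r <D>
  4  $ <D> r u  u r w $    match u
  5  $ <D> r    r w $      match r
  6  $ <D>      w $        expand <D> ::= w
Stack after step 6: $ w (top = w).

w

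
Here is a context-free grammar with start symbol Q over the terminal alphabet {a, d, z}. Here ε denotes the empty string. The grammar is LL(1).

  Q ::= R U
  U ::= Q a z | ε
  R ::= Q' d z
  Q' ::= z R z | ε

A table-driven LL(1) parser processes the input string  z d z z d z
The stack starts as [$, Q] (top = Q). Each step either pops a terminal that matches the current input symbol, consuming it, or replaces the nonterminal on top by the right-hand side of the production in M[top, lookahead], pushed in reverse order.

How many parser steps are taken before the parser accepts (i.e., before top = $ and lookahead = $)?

      Stack             Input          Action
   1  $ Q               z d z z d z $  expand Q ::= R U
   2  $ U R             z d z z d z $  expand R ::= Q' d z
   3  $ U z d Q'        z d z z d z $  expand Q' ::= z R z
   4  $ U z d z R z     z d z z d z $  match z
   5  $ U z d z R       d z z d z $    expand R ::= Q' d z
   6  $ U z d z z d Q'  d z z d z $    expand Q' ::= ε
   7  $ U z d z z d     d z z d z $    match d
   8  $ U z d z z       z z d z $      match z
   9  $ U z d z         z d z $        match z
  10  $ U z d           d z $          match d
  11  $ U z             z $            match z
  12  $ U               $              expand U ::= ε
Accept reached after 12 steps.

12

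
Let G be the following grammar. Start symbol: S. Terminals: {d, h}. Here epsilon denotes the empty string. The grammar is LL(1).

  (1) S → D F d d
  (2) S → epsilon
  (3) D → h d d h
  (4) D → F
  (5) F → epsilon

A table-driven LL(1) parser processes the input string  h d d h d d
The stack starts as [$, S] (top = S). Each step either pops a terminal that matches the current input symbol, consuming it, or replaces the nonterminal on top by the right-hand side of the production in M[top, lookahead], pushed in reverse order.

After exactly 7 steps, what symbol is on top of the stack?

d

step 1: stack=$ S  input=h d d h d d $  — expand S → D F d d
step 2: stack=$ d d F D  input=h d d h d d $  — expand D → h d d h
step 3: stack=$ d d F h d d h  input=h d d h d d $  — match h
step 4: stack=$ d d F h d d  input=d d h d d $  — match d
step 5: stack=$ d d F h d  input=d h d d $  — match d
step 6: stack=$ d d F h  input=h d d $  — match h
step 7: stack=$ d d F  input=d d $  — expand F → epsilon
Stack after step 7: $ d d (top = d).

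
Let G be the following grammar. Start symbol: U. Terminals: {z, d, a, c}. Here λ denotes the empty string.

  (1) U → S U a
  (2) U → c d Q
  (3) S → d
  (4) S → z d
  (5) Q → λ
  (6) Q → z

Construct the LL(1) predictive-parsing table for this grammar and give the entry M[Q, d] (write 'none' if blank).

FIRST(S): from S→d we get {d}; from S→z d we get {z}. So FIRST(S) = {d, z}.
FIRST(Q): from Q→λ we get {λ}; from Q→z we get {z}. So FIRST(Q) = {λ, z}.
FIRST(U): from U→S U a we get {d, z}; from U→c d Q we get {c}. So FIRST(U) = {c, d, z}.
FOLLOW(U) includes $ since U is the start symbol.
FOLLOW(U): in U→S U a, U is followed by a with FIRST {a}. Thus FOLLOW(U) = {$, a}.
FOLLOW(Q): in U→c d Q, the suffix after Q is empty, so FOLLOW(Q) ⊇ FOLLOW(U) = {$, a}. Thus FOLLOW(Q) = {$, a}.
For Q → λ: FIRST(λ) = {λ}, so it goes in M[Q, t] for t ∈ {}; since λ ∈ FIRST, also for every t ∈ FOLLOW(Q) = {$, a}.
For Q → z: FIRST(z) = {z}, so it goes in M[Q, t] for t ∈ {z}.
None of these place a production in M[Q, d].

none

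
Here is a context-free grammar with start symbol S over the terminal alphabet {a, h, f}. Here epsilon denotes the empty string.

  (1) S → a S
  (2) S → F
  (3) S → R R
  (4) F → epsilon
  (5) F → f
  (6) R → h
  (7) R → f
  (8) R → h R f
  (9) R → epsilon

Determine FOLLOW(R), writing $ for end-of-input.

FIRST(F) = {epsilon, f}
FIRST(R) = {epsilon, f, h}
FIRST(S) = {epsilon, a, f, h}  (via F, R R)
FOLLOW(S) includes $ since S is the start symbol.
FOLLOW(S): in S→a S, the suffix after S is empty (adds nothing new). Thus FOLLOW(S) = {$}.
FOLLOW(F): in S→F, the suffix after F is empty, so FOLLOW(F) ⊇ FOLLOW(S) = {$}. Thus FOLLOW(F) = {$}.
FOLLOW(R): in S→R R (occurrence 1), R is followed by R with FIRST {epsilon, f, h}; in S→R R (occurrence 1), the suffix after R is nullable, so FOLLOW(R) ⊇ FOLLOW(S) = {$}; in S→R R (occurrence 2), the suffix after R is empty, so FOLLOW(R) ⊇ FOLLOW(S) = {$}; in R→h R f, R is followed by f with FIRST {f}. Thus FOLLOW(R) = {$, f, h}.

{$, f, h}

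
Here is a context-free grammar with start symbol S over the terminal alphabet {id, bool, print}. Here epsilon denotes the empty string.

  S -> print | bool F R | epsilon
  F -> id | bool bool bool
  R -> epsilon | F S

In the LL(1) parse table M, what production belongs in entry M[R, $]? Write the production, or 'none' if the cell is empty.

R -> epsilon

FIRST(S) = {epsilon, bool, print}
FIRST(F) = {bool, id}
FIRST(R) = {epsilon, bool, id}  (via F S)
FOLLOW(S) includes $ since S is the start symbol.
FOLLOW(S): in R->F S, the suffix after S is empty, so FOLLOW(S) ⊇ FOLLOW(R) = {$}. Thus FOLLOW(S) = {$}.
FOLLOW(R): in S->bool F R, the suffix after R is empty, so FOLLOW(R) ⊇ FOLLOW(S) = {$}. Thus FOLLOW(R) = {$}.
For R -> epsilon: FIRST(epsilon) = {epsilon}, so it goes in M[R, t] for t ∈ {}; since epsilon ∈ FIRST, also for every t ∈ FOLLOW(R) = {$}.
For R -> F S: FIRST(F S) = {bool, id}, so it goes in M[R, t] for t ∈ {bool, id}.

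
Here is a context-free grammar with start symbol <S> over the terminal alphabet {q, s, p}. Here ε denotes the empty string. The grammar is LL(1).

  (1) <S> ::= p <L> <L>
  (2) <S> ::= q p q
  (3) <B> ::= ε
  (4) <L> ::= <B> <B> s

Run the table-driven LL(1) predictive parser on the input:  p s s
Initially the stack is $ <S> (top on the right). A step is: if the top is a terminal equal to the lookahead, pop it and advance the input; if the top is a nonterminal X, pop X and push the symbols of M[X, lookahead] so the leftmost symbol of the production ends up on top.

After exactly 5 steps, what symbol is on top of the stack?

s

     Stack            Input    Action
  1  $ <S>            p s s $  expand <S> ::= p <L> <L>
  2  $ <L> <L> p      p s s $  match p
  3  $ <L> <L>        s s $    expand <L> ::= <B> <B> s
  4  $ <L> s <B> <B>  s s $    expand <B> ::= ε
  5  $ <L> s <B>      s s $    expand <B> ::= ε
Stack after step 5: $ <L> s (top = s).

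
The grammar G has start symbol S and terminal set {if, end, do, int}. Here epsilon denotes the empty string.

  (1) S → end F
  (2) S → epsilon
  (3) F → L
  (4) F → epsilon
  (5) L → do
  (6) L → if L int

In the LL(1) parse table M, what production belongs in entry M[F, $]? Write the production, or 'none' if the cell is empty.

FIRST(S) = {epsilon, end}
FIRST(L) = {do, if}
FIRST(F) = {epsilon, do, if}  (via L)
FOLLOW(S) includes $ since S is the start symbol.
FOLLOW(S): S appears on no right-hand side. Thus FOLLOW(S) = {$}.
FOLLOW(F): in S→end F, the suffix after F is empty, so FOLLOW(F) ⊇ FOLLOW(S) = {$}. Thus FOLLOW(F) = {$}.
For F → L: FIRST(L) = {do, if}, so it goes in M[F, t] for t ∈ {do, if}.
For F → epsilon: FIRST(epsilon) = {epsilon}, so it goes in M[F, t] for t ∈ {}; since epsilon ∈ FIRST, also for every t ∈ FOLLOW(F) = {$}.

F → epsilon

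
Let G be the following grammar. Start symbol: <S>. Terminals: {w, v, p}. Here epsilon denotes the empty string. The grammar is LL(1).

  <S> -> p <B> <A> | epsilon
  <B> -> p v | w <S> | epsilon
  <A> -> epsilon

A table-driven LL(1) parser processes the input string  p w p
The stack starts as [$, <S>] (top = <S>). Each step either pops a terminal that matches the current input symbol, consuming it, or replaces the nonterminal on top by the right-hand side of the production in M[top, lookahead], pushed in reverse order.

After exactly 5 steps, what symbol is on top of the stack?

p

     Stack        Input    Action
  1  $ <S>        p w p $  expand <S> -> p <B> <A>
  2  $ <A> <B> p  p w p $  match p
  3  $ <A> <B>    w p $    expand <B> -> w <S>
  4  $ <A> <S> w  w p $    match w
  5  $ <A> <S>    p $      expand <S> -> p <B> <A>
Stack after step 5: $ <A> <A> <B> p (top = p).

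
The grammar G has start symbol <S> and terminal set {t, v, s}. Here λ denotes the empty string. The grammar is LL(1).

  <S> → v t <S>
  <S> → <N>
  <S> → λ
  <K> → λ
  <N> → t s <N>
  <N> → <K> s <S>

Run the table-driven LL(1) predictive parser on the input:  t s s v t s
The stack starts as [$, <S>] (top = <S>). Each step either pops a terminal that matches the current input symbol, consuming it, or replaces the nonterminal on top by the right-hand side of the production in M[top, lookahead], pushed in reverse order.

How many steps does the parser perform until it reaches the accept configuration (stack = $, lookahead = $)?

step 1: stack=$ <S>  input=t s s v t s $  — expand <S> → <N>
step 2: stack=$ <N>  input=t s s v t s $  — expand <N> → t s <N>
step 3: stack=$ <N> s t  input=t s s v t s $  — match t
step 4: stack=$ <N> s  input=s s v t s $  — match s
step 5: stack=$ <N>  input=s v t s $  — expand <N> → <K> s <S>
step 6: stack=$ <S> s <K>  input=s v t s $  — expand <K> → λ
step 7: stack=$ <S> s  input=s v t s $  — match s
step 8: stack=$ <S>  input=v t s $  — expand <S> → v t <S>
step 9: stack=$ <S> t v  input=v t s $  — match v
step 10: stack=$ <S> t  input=t s $  — match t
step 11: stack=$ <S>  input=s $  — expand <S> → <N>
step 12: stack=$ <N>  input=s $  — expand <N> → <K> s <S>
step 13: stack=$ <S> s <K>  input=s $  — expand <K> → λ
step 14: stack=$ <S> s  input=s $  — match s
step 15: stack=$ <S>  input=$  — expand <S> → λ
Accept reached after 15 steps.

15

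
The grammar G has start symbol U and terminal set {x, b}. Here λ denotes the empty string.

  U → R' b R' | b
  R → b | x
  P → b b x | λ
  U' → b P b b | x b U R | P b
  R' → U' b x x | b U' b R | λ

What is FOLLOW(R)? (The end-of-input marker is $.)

{$, b, x}

FIRST(R): from R→b we get {b}; from R→x we get {x}. So FIRST(R) = {b, x}.
FIRST(P): from P→b b x we get {b}; from P→λ we get {λ}. So FIRST(P) = {λ, b}.
FIRST(U'): from U'→b P b b we get {b}; from U'→x b U R we get {x}; from U'→P b we get {b}. So FIRST(U') = {b, x}.
FIRST(R'): from R'→U' b x x we get {b, x}; from R'→b U' b R we get {b}; from R'→λ we get {λ}. So FIRST(R') = {λ, b, x}.
FIRST(U): from U→R' b R' we get {b, x}; from U→b we get {b}. So FIRST(U) = {b, x}.
FOLLOW(U) includes $ since U is the start symbol.
FOLLOW(U): in U'→x b U R, U is followed by R with FIRST {b, x}. Thus FOLLOW(U) = {$, b, x}.
FOLLOW(P): in U'→b P b b, P is followed by b b with FIRST {b}; in U'→P b, P is followed by b with FIRST {b}. Thus FOLLOW(P) = {b}.
FOLLOW(U'): in R'→U' b x x, U' is followed by b x x with FIRST {b}; in R'→b U' b R, U' is followed by b R with FIRST {b}. Thus FOLLOW(U') = {b}.
FOLLOW(R'): in U→R' b R' (occurrence 1), R' is followed by b R' with FIRST {b}; in U→R' b R' (occurrence 2), the suffix after R' is empty, so FOLLOW(R') ⊇ FOLLOW(U) = {$, b, x}. Thus FOLLOW(R') = {$, b, x}.
FOLLOW(R): in U'→x b U R, the suffix after R is empty, so FOLLOW(R) ⊇ FOLLOW(U') = {b}; in R'→b U' b R, the suffix after R is empty, so FOLLOW(R) ⊇ FOLLOW(R') = {$, b, x}. Thus FOLLOW(R) = {$, b, x}.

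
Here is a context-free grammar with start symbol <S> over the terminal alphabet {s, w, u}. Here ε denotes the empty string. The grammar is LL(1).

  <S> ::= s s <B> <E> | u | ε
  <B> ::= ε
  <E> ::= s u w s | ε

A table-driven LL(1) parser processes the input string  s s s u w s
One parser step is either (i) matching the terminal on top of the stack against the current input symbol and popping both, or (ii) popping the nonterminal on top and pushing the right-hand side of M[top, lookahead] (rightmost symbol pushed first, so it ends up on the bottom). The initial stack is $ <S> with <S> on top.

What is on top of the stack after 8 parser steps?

     Stack          Input          Action
  1  $ <S>          s s s u w s $  expand <S> ::= s s <B> <E>
  2  $ <E> <B> s s  s s s u w s $  match s
  3  $ <E> <B> s    s s u w s $    match s
  4  $ <E> <B>      s u w s $      expand <B> ::= ε
  5  $ <E>          s u w s $      expand <E> ::= s u w s
  6  $ s w u s      s u w s $      match s
  7  $ s w u        u w s $        match u
  8  $ s w          w s $          match w
Stack after step 8: $ s (top = s).

s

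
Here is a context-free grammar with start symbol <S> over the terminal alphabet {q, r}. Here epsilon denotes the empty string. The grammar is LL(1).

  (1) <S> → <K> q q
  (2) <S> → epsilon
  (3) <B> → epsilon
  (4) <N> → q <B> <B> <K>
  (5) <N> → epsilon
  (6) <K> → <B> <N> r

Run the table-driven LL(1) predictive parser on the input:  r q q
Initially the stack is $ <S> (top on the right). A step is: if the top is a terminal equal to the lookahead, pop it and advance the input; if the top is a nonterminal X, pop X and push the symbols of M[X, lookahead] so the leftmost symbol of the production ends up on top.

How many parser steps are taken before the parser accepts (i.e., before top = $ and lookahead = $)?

     Stack            Input    Action
  1  $ <S>            r q q $  expand <S> → <K> q q
  2  $ q q <K>        r q q $  expand <K> → <B> <N> r
  3  $ q q r <N> <B>  r q q $  expand <B> → epsilon
  4  $ q q r <N>      r q q $  expand <N> → epsilon
  5  $ q q r          r q q $  match r
  6  $ q q            q q $    match q
  7  $ q              q $      match q
Accept reached after 7 steps.

7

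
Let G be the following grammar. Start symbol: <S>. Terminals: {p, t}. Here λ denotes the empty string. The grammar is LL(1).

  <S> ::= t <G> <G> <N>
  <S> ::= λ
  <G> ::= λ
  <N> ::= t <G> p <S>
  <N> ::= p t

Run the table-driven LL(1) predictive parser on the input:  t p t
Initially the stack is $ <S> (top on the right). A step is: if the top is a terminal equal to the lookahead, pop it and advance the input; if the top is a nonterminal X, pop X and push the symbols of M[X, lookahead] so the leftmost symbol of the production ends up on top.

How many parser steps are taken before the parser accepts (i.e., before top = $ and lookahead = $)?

7

     Stack            Input    Action
  1  $ <S>            t p t $  expand <S> ::= t <G> <G> <N>
  2  $ <N> <G> <G> t  t p t $  match t
  3  $ <N> <G> <G>    p t $    expand <G> ::= λ
  4  $ <N> <G>        p t $    expand <G> ::= λ
  5  $ <N>            p t $    expand <N> ::= p t
  6  $ t p            p t $    match p
  7  $ t              t $      match t
Accept reached after 7 steps.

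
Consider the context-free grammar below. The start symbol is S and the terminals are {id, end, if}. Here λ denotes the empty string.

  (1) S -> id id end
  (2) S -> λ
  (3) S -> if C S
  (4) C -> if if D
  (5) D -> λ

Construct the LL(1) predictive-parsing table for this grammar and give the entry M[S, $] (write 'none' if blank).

S -> λ

FIRST(S) = {λ, id, if}
FIRST(C) = {if}
FIRST(D) = {λ}
FOLLOW(S) includes $ since S is the start symbol.
FOLLOW(S): in S->if C S, the suffix after S is empty (adds nothing new). Thus FOLLOW(S) = {$}.
For S -> id id end: FIRST(id id end) = {id}, so it goes in M[S, t] for t ∈ {id}.
For S -> λ: FIRST(λ) = {λ}, so it goes in M[S, t] for t ∈ {}; since λ ∈ FIRST, also for every t ∈ FOLLOW(S) = {$}.
For S -> if C S: FIRST(if C S) = {if}, so it goes in M[S, t] for t ∈ {if}.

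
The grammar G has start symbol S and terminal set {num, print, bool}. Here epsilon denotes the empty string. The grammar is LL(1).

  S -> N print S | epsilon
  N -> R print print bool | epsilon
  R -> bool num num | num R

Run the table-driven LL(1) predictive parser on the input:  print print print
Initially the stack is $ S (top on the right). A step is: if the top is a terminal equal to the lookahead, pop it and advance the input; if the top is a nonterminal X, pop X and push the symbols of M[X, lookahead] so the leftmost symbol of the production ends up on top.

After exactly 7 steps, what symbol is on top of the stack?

step 1: stack=$ S  input=print print print $  — expand S -> N print S
step 2: stack=$ S print N  input=print print print $  — expand N -> epsilon
step 3: stack=$ S print  input=print print print $  — match print
step 4: stack=$ S  input=print print $  — expand S -> N print S
step 5: stack=$ S print N  input=print print $  — expand N -> epsilon
step 6: stack=$ S print  input=print print $  — match print
step 7: stack=$ S  input=print $  — expand S -> N print S
Stack after step 7: $ S print N (top = N).

N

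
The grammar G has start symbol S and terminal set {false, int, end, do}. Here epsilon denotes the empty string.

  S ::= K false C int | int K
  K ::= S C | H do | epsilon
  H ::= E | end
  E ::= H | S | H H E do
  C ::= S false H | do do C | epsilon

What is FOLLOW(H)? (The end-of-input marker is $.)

FIRST(S): from S::=K false C int we get {end, false, int}; from S::=int K we get {int}. So FIRST(S) = {end, false, int}.
FIRST(C): from C::=S false H we get {end, false, int}; from C::=do do C we get {do}; from C::=epsilon we get {epsilon}. So FIRST(C) = {epsilon, do, end, false, int}.
FIRST(K): from K::=S C we get {end, false, int}; from K::=H do we get {end, false, int}; from K::=epsilon we get {epsilon}. So FIRST(K) = {epsilon, end, false, int}.
FIRST(H): from H::=E we get {end, false, int}; from H::=end we get {end}. So FIRST(H) = {end, false, int}.
FIRST(E): from E::=H we get {end, false, int}; from E::=S we get {end, false, int}; from E::=H H E do we get {end, false, int}. So FIRST(E) = {end, false, int}.
FOLLOW(S) includes $ since S is the start symbol.
FOLLOW(S): in K::=S C, S is followed by C with FIRST {epsilon, do, end, false, int}; in K::=S C, the suffix after S is nullable, so FOLLOW(S) ⊇ FOLLOW(K) = {$, do, end, false, int}; in E::=S, the suffix after S is empty, so FOLLOW(S) ⊇ FOLLOW(E) = {$, do, end, false, int}; in C::=S false H, S is followed by false H with FIRST {false}. Thus FOLLOW(S) = {$, do, end, false, int}.
FOLLOW(K): in S::=K false C int, K is followed by false C int with FIRST {false}; in S::=int K, the suffix after K is empty, so FOLLOW(K) ⊇ FOLLOW(S) = {$, do, end, false, int}. Thus FOLLOW(K) = {$, do, end, false, int}.
FOLLOW(C): in S::=K false C int, C is followed by int with FIRST {int}; in K::=S C, the suffix after C is empty, so FOLLOW(C) ⊇ FOLLOW(K) = {$, do, end, false, int}; in C::=do do C, the suffix after C is empty (adds nothing new). Thus FOLLOW(C) = {$, do, end, false, int}.
FOLLOW(H): in K::=H do, H is followed by do with FIRST {do}; in E::=H, the suffix after H is empty, so FOLLOW(H) ⊇ FOLLOW(E) = {$, do, end, false, int}; in E::=H H E do (occurrence 1), H is followed by H E do with FIRST {end, false, int}; in E::=H H E do (occurrence 2), H is followed by E do with FIRST {end, false, int}; in C::=S false H, the suffix after H is empty, so FOLLOW(H) ⊇ FOLLOW(C) = {$, do, end, false, int}. Thus FOLLOW(H) = {$, do, end, false, int}.
FOLLOW(E): in H::=E, the suffix after E is empty, so FOLLOW(E) ⊇ FOLLOW(H) = {$, do, end, false, int}; in E::=H H E do, E is followed by do with FIRST {do}. Thus FOLLOW(E) = {$, do, end, false, int}.

{$, do, end, false, int}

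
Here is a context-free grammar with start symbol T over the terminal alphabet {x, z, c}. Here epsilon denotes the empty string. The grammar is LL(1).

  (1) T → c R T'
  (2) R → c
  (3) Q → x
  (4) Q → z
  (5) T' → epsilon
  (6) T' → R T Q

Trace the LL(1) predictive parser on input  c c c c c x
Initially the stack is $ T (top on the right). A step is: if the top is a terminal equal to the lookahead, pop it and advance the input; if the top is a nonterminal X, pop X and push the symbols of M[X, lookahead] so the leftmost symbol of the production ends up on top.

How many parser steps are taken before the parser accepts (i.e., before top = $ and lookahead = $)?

14

step 1: stack=$ T  input=c c c c c x $  — expand T → c R T'
step 2: stack=$ T' R c  input=c c c c c x $  — match c
step 3: stack=$ T' R  input=c c c c x $  — expand R → c
step 4: stack=$ T' c  input=c c c c x $  — match c
step 5: stack=$ T'  input=c c c x $  — expand T' → R T Q
step 6: stack=$ Q T R  input=c c c x $  — expand R → c
step 7: stack=$ Q T c  input=c c c x $  — match c
step 8: stack=$ Q T  input=c c x $  — expand T → c R T'
step 9: stack=$ Q T' R c  input=c c x $  — match c
step 10: stack=$ Q T' R  input=c x $  — expand R → c
step 11: stack=$ Q T' c  input=c x $  — match c
step 12: stack=$ Q T'  input=x $  — expand T' → epsilon
step 13: stack=$ Q  input=x $  — expand Q → x
step 14: stack=$ x  input=x $  — match x
Accept reached after 14 steps.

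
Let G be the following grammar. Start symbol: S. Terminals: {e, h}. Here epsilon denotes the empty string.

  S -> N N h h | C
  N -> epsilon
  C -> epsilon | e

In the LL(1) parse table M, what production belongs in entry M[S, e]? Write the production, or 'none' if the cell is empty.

S -> C

FIRST(N): from N->epsilon we get {epsilon}. So FIRST(N) = {epsilon}.
FIRST(C): from C->epsilon we get {epsilon}; from C->e we get {e}. So FIRST(C) = {epsilon, e}.
FIRST(S): from S->N N h h we get {h}; from S->C we get {epsilon, e}. So FIRST(S) = {epsilon, e, h}.
FOLLOW(S) includes $ since S is the start symbol.
FOLLOW(S): S appears on no right-hand side. Thus FOLLOW(S) = {$}.
For S -> N N h h: FIRST(N N h h) = {h}, so it goes in M[S, t] for t ∈ {h}.
For S -> C: FIRST(C) = {epsilon, e}, so it goes in M[S, t] for t ∈ {e}; since epsilon ∈ FIRST, also for every t ∈ FOLLOW(S) = {$}.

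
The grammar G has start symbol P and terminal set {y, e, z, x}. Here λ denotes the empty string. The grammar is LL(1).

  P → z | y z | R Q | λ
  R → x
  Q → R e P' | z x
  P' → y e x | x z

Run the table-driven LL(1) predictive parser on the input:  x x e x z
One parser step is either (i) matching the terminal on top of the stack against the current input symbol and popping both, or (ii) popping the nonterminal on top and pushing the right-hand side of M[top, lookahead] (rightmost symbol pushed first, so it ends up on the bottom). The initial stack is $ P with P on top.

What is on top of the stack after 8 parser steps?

step 1: stack=$ P  input=x x e x z $  — expand P → R Q
step 2: stack=$ Q R  input=x x e x z $  — expand R → x
step 3: stack=$ Q x  input=x x e x z $  — match x
step 4: stack=$ Q  input=x e x z $  — expand Q → R e P'
step 5: stack=$ P' e R  input=x e x z $  — expand R → x
step 6: stack=$ P' e x  input=x e x z $  — match x
step 7: stack=$ P' e  input=e x z $  — match e
step 8: stack=$ P'  input=x z $  — expand P' → x z
Stack after step 8: $ z x (top = x).

x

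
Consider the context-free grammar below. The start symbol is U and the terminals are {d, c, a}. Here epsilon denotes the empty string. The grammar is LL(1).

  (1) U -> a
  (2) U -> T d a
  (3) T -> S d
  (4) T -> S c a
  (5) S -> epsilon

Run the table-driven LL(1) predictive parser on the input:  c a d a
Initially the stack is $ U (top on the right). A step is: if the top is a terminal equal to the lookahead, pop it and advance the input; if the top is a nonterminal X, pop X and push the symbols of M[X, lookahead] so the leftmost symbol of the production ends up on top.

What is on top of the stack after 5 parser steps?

d

step 1: stack=$ U  input=c a d a $  — expand U -> T d a
step 2: stack=$ a d T  input=c a d a $  — expand T -> S c a
step 3: stack=$ a d a c S  input=c a d a $  — expand S -> epsilon
step 4: stack=$ a d a c  input=c a d a $  — match c
step 5: stack=$ a d a  input=a d a $  — match a
Stack after step 5: $ a d (top = d).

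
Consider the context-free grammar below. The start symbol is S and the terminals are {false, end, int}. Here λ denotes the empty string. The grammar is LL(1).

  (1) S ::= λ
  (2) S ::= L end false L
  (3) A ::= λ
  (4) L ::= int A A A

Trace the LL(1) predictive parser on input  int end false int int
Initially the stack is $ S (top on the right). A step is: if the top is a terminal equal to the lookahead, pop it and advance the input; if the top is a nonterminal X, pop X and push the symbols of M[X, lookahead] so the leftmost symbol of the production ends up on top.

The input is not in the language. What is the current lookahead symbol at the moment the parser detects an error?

step 1: stack=$ S  input=int end false int int $  — expand S ::= L end false L
step 2: stack=$ L false end L  input=int end false int int $  — expand L ::= int A A A
step 3: stack=$ L false end A A A int  input=int end false int int $  — match int
step 4: stack=$ L false end A A A  input=end false int int $  — expand A ::= λ
step 5: stack=$ L false end A A  input=end false int int $  — expand A ::= λ
step 6: stack=$ L false end A  input=end false int int $  — expand A ::= λ
step 7: stack=$ L false end  input=end false int int $  — match end
step 8: stack=$ L false  input=false int int $  — match false
step 9: stack=$ L  input=int int $  — expand L ::= int A A A
step 10: stack=$ A A A int  input=int int $  — match int
step 11: stack=$ A A A  input=int $  — error: M[A, int] is empty

int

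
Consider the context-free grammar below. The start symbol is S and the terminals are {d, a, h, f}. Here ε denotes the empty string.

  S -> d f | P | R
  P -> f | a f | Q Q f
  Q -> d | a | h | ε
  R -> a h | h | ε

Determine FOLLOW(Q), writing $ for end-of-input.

{a, d, f, h}

FIRST(Q): from Q->d we get {d}; from Q->a we get {a}; from Q->h we get {h}; from Q->ε we get {ε}. So FIRST(Q) = {ε, a, d, h}.
FIRST(R): from R->a h we get {a}; from R->h we get {h}; from R->ε we get {ε}. So FIRST(R) = {ε, a, h}.
FIRST(P): from P->f we get {f}; from P->a f we get {a}; from P->Q Q f we get {a, d, f, h}. So FIRST(P) = {a, d, f, h}.
FIRST(S): from S->d f we get {d}; from S->P we get {a, d, f, h}; from S->R we get {ε, a, h}. So FIRST(S) = {ε, a, d, f, h}.
FOLLOW(S) includes $ since S is the start symbol.
FOLLOW(S): S appears on no right-hand side. Thus FOLLOW(S) = {$}.
FOLLOW(P): in S->P, the suffix after P is empty, so FOLLOW(P) ⊇ FOLLOW(S) = {$}. Thus FOLLOW(P) = {$}.
FOLLOW(Q): in P->Q Q f (occurrence 1), Q is followed by Q f with FIRST {a, d, f, h}; in P->Q Q f (occurrence 2), Q is followed by f with FIRST {f}. Thus FOLLOW(Q) = {a, d, f, h}.
FOLLOW(R): in S->R, the suffix after R is empty, so FOLLOW(R) ⊇ FOLLOW(S) = {$}. Thus FOLLOW(R) = {$}.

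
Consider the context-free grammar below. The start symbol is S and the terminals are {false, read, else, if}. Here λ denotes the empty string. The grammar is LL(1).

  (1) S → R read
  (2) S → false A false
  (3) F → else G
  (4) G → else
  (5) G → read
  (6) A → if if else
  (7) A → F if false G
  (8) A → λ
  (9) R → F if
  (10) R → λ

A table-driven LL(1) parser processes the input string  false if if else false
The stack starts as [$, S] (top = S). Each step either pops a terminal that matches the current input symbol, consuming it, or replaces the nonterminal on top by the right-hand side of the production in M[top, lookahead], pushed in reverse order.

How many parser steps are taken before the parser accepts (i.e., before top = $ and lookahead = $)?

     Stack               Input                     Action
  1  $ S                 false if if else false $  expand S → false A false
  2  $ false A false     false if if else false $  match false
  3  $ false A           if if else false $        expand A → if if else
  4  $ false else if if  if if else false $        match if
  5  $ false else if     if else false $           match if
  6  $ false else        else false $              match else
  7  $ false             false $                   match false
Accept reached after 7 steps.

7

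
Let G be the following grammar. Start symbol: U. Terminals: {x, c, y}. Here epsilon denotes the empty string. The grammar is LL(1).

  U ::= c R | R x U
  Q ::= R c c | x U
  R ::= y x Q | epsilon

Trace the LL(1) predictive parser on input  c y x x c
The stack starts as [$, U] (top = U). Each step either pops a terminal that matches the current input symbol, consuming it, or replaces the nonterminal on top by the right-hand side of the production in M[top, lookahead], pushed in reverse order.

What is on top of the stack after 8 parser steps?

c

     Stack    Input        Action
  1  $ U      c y x x c $  expand U ::= c R
  2  $ R c    c y x x c $  match c
  3  $ R      y x x c $    expand R ::= y x Q
  4  $ Q x y  y x x c $    match y
  5  $ Q x    x x c $      match x
  6  $ Q      x c $        expand Q ::= x U
  7  $ U x    x c $        match x
  8  $ U      c $          expand U ::= c R
Stack after step 8: $ R c (top = c).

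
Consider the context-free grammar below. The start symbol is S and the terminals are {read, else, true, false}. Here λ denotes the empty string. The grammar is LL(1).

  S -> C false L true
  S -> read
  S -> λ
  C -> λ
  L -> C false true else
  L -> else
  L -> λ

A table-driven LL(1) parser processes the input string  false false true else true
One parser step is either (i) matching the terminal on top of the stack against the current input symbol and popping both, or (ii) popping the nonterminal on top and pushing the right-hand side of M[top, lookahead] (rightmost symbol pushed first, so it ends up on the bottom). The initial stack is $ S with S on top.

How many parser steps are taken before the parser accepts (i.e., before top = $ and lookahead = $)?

9

step 1: stack=$ S  input=false false true else true $  — expand S -> C false L true
step 2: stack=$ true L false C  input=false false true else true $  — expand C -> λ
step 3: stack=$ true L false  input=false false true else true $  — match false
step 4: stack=$ true L  input=false true else true $  — expand L -> C false true else
step 5: stack=$ true else true false C  input=false true else true $  — expand C -> λ
step 6: stack=$ true else true false  input=false true else true $  — match false
step 7: stack=$ true else true  input=true else true $  — match true
step 8: stack=$ true else  input=else true $  — match else
step 9: stack=$ true  input=true $  — match true
Accept reached after 9 steps.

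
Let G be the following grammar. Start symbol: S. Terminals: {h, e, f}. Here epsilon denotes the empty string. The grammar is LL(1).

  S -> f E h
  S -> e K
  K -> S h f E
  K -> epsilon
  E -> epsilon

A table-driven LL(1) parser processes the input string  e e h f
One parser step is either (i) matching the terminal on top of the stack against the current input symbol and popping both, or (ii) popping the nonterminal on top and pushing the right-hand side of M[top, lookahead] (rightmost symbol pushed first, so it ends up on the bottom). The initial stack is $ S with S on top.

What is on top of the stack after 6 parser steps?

h

     Stack        Input      Action
  1  $ S          e e h f $  expand S -> e K
  2  $ K e        e e h f $  match e
  3  $ K          e h f $    expand K -> S h f E
  4  $ E f h S    e h f $    expand S -> e K
  5  $ E f h K e  e h f $    match e
  6  $ E f h K    h f $      expand K -> epsilon
Stack after step 6: $ E f h (top = h).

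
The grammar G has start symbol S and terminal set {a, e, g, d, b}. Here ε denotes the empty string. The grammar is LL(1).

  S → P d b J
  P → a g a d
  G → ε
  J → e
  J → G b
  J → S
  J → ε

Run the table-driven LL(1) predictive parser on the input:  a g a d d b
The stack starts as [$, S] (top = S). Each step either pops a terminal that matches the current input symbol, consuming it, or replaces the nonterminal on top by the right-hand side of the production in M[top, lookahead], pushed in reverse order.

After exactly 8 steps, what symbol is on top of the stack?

J

     Stack            Input          Action
  1  $ S              a g a d d b $  expand S → P d b J
  2  $ J b d P        a g a d d b $  expand P → a g a d
  3  $ J b d d a g a  a g a d d b $  match a
  4  $ J b d d a g    g a d d b $    match g
  5  $ J b d d a      a d d b $      match a
  6  $ J b d d        d d b $        match d
  7  $ J b d          d b $          match d
  8  $ J b            b $            match b
Stack after step 8: $ J (top = J).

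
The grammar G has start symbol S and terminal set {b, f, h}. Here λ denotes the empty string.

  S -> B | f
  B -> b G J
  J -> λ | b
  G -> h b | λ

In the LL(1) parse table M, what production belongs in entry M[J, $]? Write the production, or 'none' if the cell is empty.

FIRST(B) = {b}
FIRST(J) = {λ, b}
FIRST(G) = {λ, h}
FIRST(S) = {b, f}  (via B)
FOLLOW(S) includes $ since S is the start symbol.
FOLLOW(B): in S->B, the suffix after B is empty, so FOLLOW(B) ⊇ FOLLOW(S) = {$}. Thus FOLLOW(B) = {$}.
FOLLOW(J): in B->b G J, the suffix after J is empty, so FOLLOW(J) ⊇ FOLLOW(B) = {$}. Thus FOLLOW(J) = {$}.
For J -> λ: FIRST(λ) = {λ}, so it goes in M[J, t] for t ∈ {}; since λ ∈ FIRST, also for every t ∈ FOLLOW(J) = {$}.
For J -> b: FIRST(b) = {b}, so it goes in M[J, t] for t ∈ {b}.

J -> λ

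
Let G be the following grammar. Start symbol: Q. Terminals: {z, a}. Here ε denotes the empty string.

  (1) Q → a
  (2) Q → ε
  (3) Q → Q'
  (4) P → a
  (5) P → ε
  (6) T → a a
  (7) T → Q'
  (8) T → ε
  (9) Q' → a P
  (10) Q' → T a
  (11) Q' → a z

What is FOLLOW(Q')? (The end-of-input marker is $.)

FIRST(P): from P→a we get {a}; from P→ε we get {ε}. So FIRST(P) = {ε, a}.
FIRST(Q): from Q→a we get {a}; from Q→ε we get {ε}; from Q→Q' we get {a}. So FIRST(Q) = {ε, a}.
FIRST(T): from T→a a we get {a}; from T→Q' we get {a}; from T→ε we get {ε}. So FIRST(T) = {ε, a}.
FIRST(Q'): from Q'→a P we get {a}; from Q'→T a we get {a}; from Q'→a z we get {a}. So FIRST(Q') = {a}.
FOLLOW(Q) includes $ since Q is the start symbol.
FOLLOW(Q): Q appears on no right-hand side. Thus FOLLOW(Q) = {$}.
FOLLOW(T): in Q'→T a, T is followed by a with FIRST {a}. Thus FOLLOW(T) = {a}.
FOLLOW(Q'): in Q→Q', the suffix after Q' is empty, so FOLLOW(Q') ⊇ FOLLOW(Q) = {$}; in T→Q', the suffix after Q' is empty, so FOLLOW(Q') ⊇ FOLLOW(T) = {a}. Thus FOLLOW(Q') = {$, a}.
FOLLOW(P): in Q'→a P, the suffix after P is empty, so FOLLOW(P) ⊇ FOLLOW(Q') = {$, a}. Thus FOLLOW(P) = {$, a}.

{$, a}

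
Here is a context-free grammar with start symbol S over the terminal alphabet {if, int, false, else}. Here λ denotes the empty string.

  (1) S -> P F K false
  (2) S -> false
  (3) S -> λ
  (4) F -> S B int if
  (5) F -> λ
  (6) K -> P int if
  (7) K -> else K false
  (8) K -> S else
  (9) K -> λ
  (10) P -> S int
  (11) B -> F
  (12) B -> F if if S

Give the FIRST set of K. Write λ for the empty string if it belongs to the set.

{λ, else, false, int}

FIRST(S): from S->P F K false we get {false, int}; from S->false we get {false}; from S->λ we get {λ}. So FIRST(S) = {λ, false, int}.
FIRST(P): from P->S int we get {false, int}. So FIRST(P) = {false, int}.
FIRST(K): from K->P int if we get {false, int}; from K->else K false we get {else}; from K->S else we get {else, false, int}; from K->λ we get {λ}. So FIRST(K) = {λ, else, false, int}.
FIRST(F): from F->S B int if we get {false, if, int}; from F->λ we get {λ}. So FIRST(F) = {λ, false, if, int}.
FIRST(B): from B->F we get {λ, false, if, int}; from B->F if if S we get {false, if, int}. So FIRST(B) = {λ, false, if, int}.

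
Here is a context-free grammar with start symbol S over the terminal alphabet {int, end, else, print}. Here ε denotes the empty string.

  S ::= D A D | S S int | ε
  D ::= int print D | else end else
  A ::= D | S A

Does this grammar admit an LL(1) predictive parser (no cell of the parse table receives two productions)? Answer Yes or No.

FIRST(S) = {ε, else, int}
FIRST(D) = {else, int}
FIRST(A) = {else, int}
FOLLOW(S) = {$, else, int}
FOLLOW(D) = {$, else, int}
FOLLOW(A) = {else, int}
Cell M[A, else] receives both A ::= D and A ::= S A — the grammar is not LL(1).

No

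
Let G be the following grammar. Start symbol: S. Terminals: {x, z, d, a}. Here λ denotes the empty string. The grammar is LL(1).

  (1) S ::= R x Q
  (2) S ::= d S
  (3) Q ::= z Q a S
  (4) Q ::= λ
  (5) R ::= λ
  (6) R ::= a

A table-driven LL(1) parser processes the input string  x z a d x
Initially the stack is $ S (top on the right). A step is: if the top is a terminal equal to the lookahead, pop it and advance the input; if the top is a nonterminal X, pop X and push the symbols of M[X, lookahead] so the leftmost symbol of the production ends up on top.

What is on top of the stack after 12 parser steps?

      Stack      Input        Action
   1  $ S        x z a d x $  expand S ::= R x Q
   2  $ Q x R    x z a d x $  expand R ::= λ
   3  $ Q x      x z a d x $  match x
   4  $ Q        z a d x $    expand Q ::= z Q a S
   5  $ S a Q z  z a d x $    match z
   6  $ S a Q    a d x $      expand Q ::= λ
   7  $ S a      a d x $      match a
   8  $ S        d x $        expand S ::= d S
   9  $ S d      d x $        match d
  10  $ S        x $          expand S ::= R x Q
  11  $ Q x R    x $          expand R ::= λ
  12  $ Q x      x $          match x
Stack after step 12: $ Q (top = Q).

Q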